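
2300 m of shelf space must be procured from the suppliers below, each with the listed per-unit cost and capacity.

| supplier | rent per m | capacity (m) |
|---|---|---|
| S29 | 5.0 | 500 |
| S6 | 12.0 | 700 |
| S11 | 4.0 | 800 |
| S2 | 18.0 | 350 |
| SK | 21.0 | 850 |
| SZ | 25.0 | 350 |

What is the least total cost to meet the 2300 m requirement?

19500

Use suppliers in increasing cost order.
S11 (4.0): use full 800 — 1500 m to go.
S29 at 5.0: take all 500 m — 1000 still needed.
Take 700 from S6 at 12.0 — need 300 more.
S2 (18.0): take the remaining 300 — done.
SK, SZ: unused.
Cost = 800×4.0 + 500×5.0 + 700×12.0 + 300×18.0 = 19500.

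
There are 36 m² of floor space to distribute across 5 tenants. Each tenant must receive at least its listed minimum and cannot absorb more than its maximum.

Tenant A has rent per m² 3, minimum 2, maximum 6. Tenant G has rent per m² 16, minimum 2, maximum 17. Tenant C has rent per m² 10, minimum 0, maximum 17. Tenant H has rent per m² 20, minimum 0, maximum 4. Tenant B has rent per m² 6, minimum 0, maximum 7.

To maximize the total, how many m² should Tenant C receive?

Meeting every minimum uses 2+2+0+0+0 = 4 m², leaving 32.
Highest rent per m² first: Tenant H 20 > Tenant G 16 > Tenant C 10 > Tenant B 6 > Tenant A 3.
Tenant H takes 4 more to reach its cap of 4 — 28 left.
Give Tenant G 15 more to hit its cap of 17 — 13 left.
Tenant C has room for 17 more but only 13 remain, so it gets 13.

13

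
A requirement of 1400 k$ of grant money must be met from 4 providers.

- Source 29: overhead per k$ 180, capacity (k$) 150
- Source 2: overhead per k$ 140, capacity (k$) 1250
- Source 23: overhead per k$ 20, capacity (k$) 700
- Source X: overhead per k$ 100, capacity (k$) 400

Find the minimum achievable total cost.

96000

Fill from the cheapest provider first.
Take 700 from Source 23 at 20 ; need 700 more.
Source X at 100: take all 400 k$ ; 300 still needed.
Source 2 (140): take the remaining 300 ; done.
Source 29: unused.
Cost = 700×20 + 400×100 + 300×140 = 96000.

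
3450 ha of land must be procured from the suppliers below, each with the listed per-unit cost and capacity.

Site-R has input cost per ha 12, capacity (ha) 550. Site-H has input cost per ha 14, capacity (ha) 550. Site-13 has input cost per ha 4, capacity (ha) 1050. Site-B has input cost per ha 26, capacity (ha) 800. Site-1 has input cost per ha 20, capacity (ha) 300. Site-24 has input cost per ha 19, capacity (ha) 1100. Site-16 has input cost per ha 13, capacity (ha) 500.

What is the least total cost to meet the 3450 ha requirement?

Use suppliers in increasing cost order.
Take 1050 from Site-13 at 4 → need 2400 more.
Site-R at 12: take all 550 ha → 1850 still needed.
Take 500 from Site-16 at 13 → need 1350 more.
Take 550 from Site-H at 14 → need 800 more.
Site-24 at 19: take 800 of its 1100 → requirement met.
Site-1, Site-B: unused.
Cost = 1050×4 + 550×12 + 500×13 + 550×14 + 800×19 = 40200.

40200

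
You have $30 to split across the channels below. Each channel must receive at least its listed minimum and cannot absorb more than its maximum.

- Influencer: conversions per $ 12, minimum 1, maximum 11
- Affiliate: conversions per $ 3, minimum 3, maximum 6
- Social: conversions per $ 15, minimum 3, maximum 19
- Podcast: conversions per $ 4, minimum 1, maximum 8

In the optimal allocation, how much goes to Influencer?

Meeting every minimum uses 1+3+3+1 = 8 $, leaving 22.
Rank by conversions per $: Social 15 > Influencer 12 > Podcast 4 > Affiliate 3.
Social: +16 to 19 (cap) → 6 left.
Influencer has room for 10 more but only 6 remain, so it gets 7.

7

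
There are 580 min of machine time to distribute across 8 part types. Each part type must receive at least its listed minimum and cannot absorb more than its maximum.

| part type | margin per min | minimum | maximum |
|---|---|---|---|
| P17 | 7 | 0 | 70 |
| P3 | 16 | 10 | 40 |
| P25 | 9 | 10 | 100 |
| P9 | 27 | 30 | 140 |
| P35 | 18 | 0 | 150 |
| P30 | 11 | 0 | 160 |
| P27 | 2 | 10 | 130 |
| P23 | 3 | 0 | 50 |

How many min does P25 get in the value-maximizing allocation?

80

Meeting every minimum uses 0+10+10+30+0+0+10+0 = 60 min, leaving 520.
Rank by margin per min: P9 27 > P35 18 > P3 16 > P30 11 > P25 9 > P17 7 > P23 3 > P27 2.
Give P9 110 more to hit its cap of 140 → 410 left.
Give P35 150 more to hit its cap of 150 → 260 left.
Give P3 30 more to hit its cap of 40 → 230 left.
Give P30 160 more to hit its cap of 160 → 70 left.
P25 has room for 90 more but only 70 remain, so it gets 80.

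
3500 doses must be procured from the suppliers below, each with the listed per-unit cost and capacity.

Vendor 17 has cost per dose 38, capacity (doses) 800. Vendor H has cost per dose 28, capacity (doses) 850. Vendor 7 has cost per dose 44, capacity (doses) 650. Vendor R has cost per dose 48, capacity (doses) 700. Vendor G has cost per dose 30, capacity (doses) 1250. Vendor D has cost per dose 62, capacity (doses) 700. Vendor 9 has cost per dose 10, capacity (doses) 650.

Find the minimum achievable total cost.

Fill from the cheapest supplier first.
Take 650 from Vendor 9 at 10 ; need 2850 more.
Take 850 from Vendor H at 28 ; need 2000 more.
Vendor G at 30: take all 1250 doses ; 750 still needed.
Vendor 17 at 38: take 750 of its 800 ; requirement met.
Vendor 7, Vendor R, Vendor D: unused.
Cost = 650×10 + 850×28 + 1250×30 + 750×38 = 96300.

96300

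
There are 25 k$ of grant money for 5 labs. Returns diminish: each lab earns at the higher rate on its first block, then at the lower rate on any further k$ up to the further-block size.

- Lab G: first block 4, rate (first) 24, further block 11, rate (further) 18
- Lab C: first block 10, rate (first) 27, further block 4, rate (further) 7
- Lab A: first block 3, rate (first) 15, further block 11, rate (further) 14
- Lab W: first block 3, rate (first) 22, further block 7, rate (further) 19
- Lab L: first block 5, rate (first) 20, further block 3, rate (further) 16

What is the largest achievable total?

589

Rank every tier by rate: Lab C/tier1 27 > Lab G/tier1 24 > Lab W/tier1 22 > Lab L/tier1 20 > Lab W/tier2 19 > Lab G/tier2 18 > Lab L/tier2 16 > Lab A/tier1 15 > Lab A/tier2 14 > Lab C/tier2 7.
Lab C tier1 at 27: fill all 10 ; 15 left.
Lab G/tier1 (24): +4 ; 11 left.
Fill Lab W tier1 block (3 at 22) ; 8 left.
Lab L tier1 at 20: fill all 5 ; 3 left.
Lab W/tier2: +3 of 7 at 19; pool empty.
Total = 27×10 + 24×4 + 22×3 + 20×5 + 19×3 = 589.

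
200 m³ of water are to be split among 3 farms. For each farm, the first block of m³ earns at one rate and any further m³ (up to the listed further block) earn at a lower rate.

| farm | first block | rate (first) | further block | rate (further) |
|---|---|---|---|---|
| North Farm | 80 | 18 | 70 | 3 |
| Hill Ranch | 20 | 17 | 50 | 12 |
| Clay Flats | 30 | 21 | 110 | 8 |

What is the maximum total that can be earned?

Treat each block as its own option and order by rate: Clay Flats/tier1 21 > North Farm/tier1 18 > Hill Ranch/tier1 17 > Hill Ranch/tier2 12 > Clay Flats/tier2 8 > North Farm/tier2 3.
Clay Flats tier1 at 21: fill all 30 ; 170 left.
Fill North Farm tier1 block (80 at 18) ; 90 left.
Fill Hill Ranch tier1 block (20 at 17) ; 70 left.
Hill Ranch/tier2 (12): +50 ; 20 left.
20 remain; put them into Clay Flats tier2 at 8.
Total = 21×30 + 18×80 + 17×20 + 12×50 + 8×20 = 3170.

3170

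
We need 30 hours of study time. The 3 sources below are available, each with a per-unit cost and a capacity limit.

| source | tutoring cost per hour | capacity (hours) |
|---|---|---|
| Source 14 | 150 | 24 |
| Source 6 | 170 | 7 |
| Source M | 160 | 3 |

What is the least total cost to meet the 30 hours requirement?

Fill from the cheapest source first.
Source 14 at 150: take all 24 hours — 6 still needed.
Take 3 from Source M at 160 — need 3 more.
Source 6 at 170: take 3 of its 7 — requirement met.
Cost = 24×150 + 3×160 + 3×170 = 4590.

4590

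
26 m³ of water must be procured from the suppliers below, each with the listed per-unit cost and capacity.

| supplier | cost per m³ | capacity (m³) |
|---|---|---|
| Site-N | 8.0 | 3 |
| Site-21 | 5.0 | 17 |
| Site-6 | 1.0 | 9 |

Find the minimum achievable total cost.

94

Use suppliers in increasing cost order.
Site-6 at 1.0: take all 9 m³ — 17 still needed.
Site-21 (5.0): use full 17 — 0 m³ to go.
Site-N: unused.
Cost = 9×1.0 + 17×5.0 = 94.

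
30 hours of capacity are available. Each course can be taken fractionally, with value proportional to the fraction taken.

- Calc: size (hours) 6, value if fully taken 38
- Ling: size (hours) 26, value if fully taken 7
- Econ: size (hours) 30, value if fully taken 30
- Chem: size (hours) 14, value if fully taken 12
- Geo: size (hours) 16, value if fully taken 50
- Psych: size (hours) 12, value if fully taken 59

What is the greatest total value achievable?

Rank by value-to-size ratio: Calc 38/6≈6.33, Psych 59/12≈4.92, Geo 50/16≈3.12, Econ 30/30≈1, Chem 12/14≈0.857, Ling 7/26≈0.269.
All 6 hours of Calc fit (value 38) → 24 remain.
Take all of Psych (12 hours, value 59) → 12 hours left.
12 hours left: a 12/16 share of Geo gives 50×12/16 = 37.5.
Total value = 134.5.

134.5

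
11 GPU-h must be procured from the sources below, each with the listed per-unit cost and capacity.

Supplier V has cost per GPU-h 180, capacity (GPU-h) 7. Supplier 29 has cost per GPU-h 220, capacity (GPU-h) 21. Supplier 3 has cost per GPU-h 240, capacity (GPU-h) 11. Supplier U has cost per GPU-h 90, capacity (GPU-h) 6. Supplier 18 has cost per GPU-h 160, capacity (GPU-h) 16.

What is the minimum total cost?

Use sources in increasing cost order.
Supplier U (90): use full 6 — 5 GPU-h to go.
Supplier 18 (160): take the remaining 5 — done.
Supplier V, Supplier 29, Supplier 3: unused.
Cost = 6×90 + 5×160 = 1340.

1340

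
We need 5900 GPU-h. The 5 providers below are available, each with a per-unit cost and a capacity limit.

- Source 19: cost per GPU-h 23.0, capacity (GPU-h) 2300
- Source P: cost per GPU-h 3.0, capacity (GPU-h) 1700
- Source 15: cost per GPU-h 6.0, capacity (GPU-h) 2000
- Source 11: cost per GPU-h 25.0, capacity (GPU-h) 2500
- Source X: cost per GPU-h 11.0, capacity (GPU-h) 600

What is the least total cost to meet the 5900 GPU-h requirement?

60500

Use providers in increasing cost order.
Source P (3.0): use full 1700 — 4200 GPU-h to go.
Take 2000 from Source 15 at 6.0 — need 2200 more.
Take 600 from Source X at 11.0 — need 1600 more.
Source 19 (23.0): take the remaining 1600 — done.
Source 11: unused.
Cost = 1700×3.0 + 2000×6.0 + 600×11.0 + 1600×23.0 = 60500.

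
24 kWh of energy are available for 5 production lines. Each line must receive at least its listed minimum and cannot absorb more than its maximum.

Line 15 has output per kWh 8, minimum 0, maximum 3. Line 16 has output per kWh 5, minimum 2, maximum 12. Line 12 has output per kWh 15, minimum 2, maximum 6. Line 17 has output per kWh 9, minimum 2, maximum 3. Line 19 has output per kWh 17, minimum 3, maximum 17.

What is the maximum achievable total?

Meeting every minimum uses 0+2+2+2+3 = 9 kWh, leaving 15.
Rank by output per kWh: Line 19 17 > Line 12 15 > Line 17 9 > Line 15 8 > Line 16 5.
Give Line 19 14 more to hit its cap of 17 — 1 left.
Only 1 left; Line 12 takes them to reach 3.
Total = 5×2 + 15×3 + 9×2 + 17×17 = 362.

362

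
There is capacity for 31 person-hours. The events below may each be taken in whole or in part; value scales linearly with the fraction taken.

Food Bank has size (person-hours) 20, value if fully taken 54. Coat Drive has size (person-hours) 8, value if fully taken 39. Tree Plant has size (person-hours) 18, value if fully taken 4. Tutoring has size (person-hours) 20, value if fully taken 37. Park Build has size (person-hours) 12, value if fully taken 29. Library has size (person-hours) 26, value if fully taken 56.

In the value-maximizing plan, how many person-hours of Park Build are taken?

3

Best value per unit of size first: Coat Drive 39/8≈4.88, Food Bank 54/20≈2.7, Park Build 29/12≈2.42, Library 56/26≈2.15, Tutoring 37/20≈1.85, Tree Plant 4/18≈0.222.
All 8 person-hours of Coat Drive fit (value 39) ; 23 remain.
Food Bank: take in full, 20 person-hours for value 54 ; 3 left.
3 person-hours left: a 3/12 share of Park Build gives 29×3/12 = 7.25.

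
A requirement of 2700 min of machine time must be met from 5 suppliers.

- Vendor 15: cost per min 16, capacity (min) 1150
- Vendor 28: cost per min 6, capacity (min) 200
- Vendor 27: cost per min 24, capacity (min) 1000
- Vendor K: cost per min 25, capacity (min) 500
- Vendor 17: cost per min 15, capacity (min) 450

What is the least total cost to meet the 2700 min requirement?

47950

Cheapest first:
Vendor 28 (6): use full 200 — 2500 min to go.
Take 450 from Vendor 17 at 15 — need 2050 more.
Vendor 15 at 16: take all 1150 min — 900 still needed.
Vendor 27 (24): take the remaining 900 — done.
Vendor K: unused.
Cost = 200×6 + 450×15 + 1150×16 + 900×24 = 47950.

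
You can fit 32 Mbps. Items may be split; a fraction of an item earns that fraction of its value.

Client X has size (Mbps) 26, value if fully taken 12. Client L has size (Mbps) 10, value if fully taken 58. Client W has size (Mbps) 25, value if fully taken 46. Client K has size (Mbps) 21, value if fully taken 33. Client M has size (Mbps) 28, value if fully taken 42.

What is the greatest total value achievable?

Sort by value density: Client L 58/10≈5.8, Client W 46/25≈1.84, Client K 33/21≈1.57, Client M 42/28≈1.5, Client X 12/26≈0.462.
All 10 Mbps of Client L fit (value 58) → 22 remain.
22 Mbps left: a 22/25 share of Client W gives 46×22/25 = 40.48.
Total value = 98.48.

98.48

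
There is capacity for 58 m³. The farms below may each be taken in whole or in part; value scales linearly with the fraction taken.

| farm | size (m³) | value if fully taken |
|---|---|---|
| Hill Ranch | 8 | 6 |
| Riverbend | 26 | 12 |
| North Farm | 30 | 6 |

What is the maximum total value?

Best value per unit of size first: Hill Ranch 6/8≈0.75, Riverbend 12/26≈0.462, North Farm 6/30≈0.2.
Hill Ranch: take in full, 8 m³ for value 6 — 50 left.
Riverbend: take in full, 26 m³ for value 12 — 24 left.
Fill the last 24 m³ with part of North Farm: 24/30 of it earns 4.8.
Total value = 22.8.

22.8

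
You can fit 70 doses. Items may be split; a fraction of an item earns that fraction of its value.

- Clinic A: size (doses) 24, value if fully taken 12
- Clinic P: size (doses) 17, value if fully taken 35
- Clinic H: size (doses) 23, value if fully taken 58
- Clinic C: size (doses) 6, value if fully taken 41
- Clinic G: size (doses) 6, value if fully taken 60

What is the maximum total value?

203

Sort by value density: Clinic G 60/6≈10, Clinic C 41/6≈6.83, Clinic H 58/23≈2.52, Clinic P 35/17≈2.06, Clinic A 12/24≈0.5.
Take all of Clinic G (6 doses, value 60) → 64 doses left.
Take all of Clinic C (6 doses, value 41) → 58 doses left.
All 23 doses of Clinic H fit (value 58) → 35 remain.
Clinic P: take in full, 17 doses for value 35 → 18 left.
Fill the last 18 doses with part of Clinic A: 18/24 of it earns 9.
Total value = 203.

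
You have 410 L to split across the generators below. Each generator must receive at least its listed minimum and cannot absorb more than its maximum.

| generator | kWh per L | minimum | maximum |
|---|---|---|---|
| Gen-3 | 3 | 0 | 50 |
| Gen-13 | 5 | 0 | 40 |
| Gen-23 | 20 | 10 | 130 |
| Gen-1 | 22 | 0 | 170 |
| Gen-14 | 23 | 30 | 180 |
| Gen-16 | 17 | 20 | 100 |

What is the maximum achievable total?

9020

Meeting every minimum uses 0+0+10+0+30+20 = 60 L, leaving 350.
Rank by kWh per L: Gen-14 23 > Gen-1 22 > Gen-23 20 > Gen-16 17 > Gen-13 5 > Gen-3 3.
Give Gen-14 150 more to hit its cap of 180 — 200 left.
Gen-1 takes 170 more to reach its cap of 170 — 30 left.
Gen-23: +30 (room for 120) → 40. Pool exhausted.
Total = 20×40 + 22×170 + 23×180 + 17×20 = 9020.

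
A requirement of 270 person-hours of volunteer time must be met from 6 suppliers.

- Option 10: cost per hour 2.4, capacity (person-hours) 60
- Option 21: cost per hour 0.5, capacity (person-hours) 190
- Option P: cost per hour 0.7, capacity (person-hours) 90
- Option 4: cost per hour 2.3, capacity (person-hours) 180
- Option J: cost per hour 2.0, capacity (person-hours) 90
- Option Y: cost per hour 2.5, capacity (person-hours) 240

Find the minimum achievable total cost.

Fill from the cheapest supplier first.
Take 190 from Option 21 at 0.5 → need 80 more.
Take 80 from Option P at 0.7 to finish.
Option J, Option 4, Option 10, Option Y: unused.
Cost = 190×0.5 + 80×0.7 = 151.

151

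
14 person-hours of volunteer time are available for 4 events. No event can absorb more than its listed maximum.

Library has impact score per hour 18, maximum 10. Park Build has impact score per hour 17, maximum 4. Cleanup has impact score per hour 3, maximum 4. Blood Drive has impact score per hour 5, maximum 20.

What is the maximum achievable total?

248

Rank by impact score per hour: Library 18 > Park Build 17 > Blood Drive 5 > Cleanup 3.
Library: +10 to 10 (cap) — 4 left.
Park Build takes 4 to reach its cap of 4 — 0 left.
Total = 18×10 + 17×4 = 248.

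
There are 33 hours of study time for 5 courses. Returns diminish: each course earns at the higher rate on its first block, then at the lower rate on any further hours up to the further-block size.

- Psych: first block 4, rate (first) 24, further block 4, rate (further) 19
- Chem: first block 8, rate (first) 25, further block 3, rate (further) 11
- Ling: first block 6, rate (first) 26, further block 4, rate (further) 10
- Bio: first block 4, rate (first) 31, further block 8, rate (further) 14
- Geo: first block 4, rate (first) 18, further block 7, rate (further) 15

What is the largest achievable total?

769

Treat each block as its own option and order by rate: Bio/T1 31 > Ling/T1 26 > Chem/T1 25 > Psych/T1 24 > Psych/T2 19 > Geo/T1 18 > Geo/T2 15 > Bio/T2 14 > Chem/T2 11 > Ling/T2 10.
Fill Bio T1 block (4 at 31) → 29 left.
Ling T1 at 26: fill all 6 → 23 left.
Chem/T1 (25): +8 → 15 left.
Fill Psych T1 block (4 at 24) → 11 left.
Psych T2 at 19: fill all 4 → 7 left.
Geo T1 at 18: fill all 4 → 3 left.
Geo/T2: +3 of 7 at 15; pool empty.
Total = 31×4 + 26×6 + 25×8 + 24×4 + 19×4 + 18×4 + 15×3 = 769.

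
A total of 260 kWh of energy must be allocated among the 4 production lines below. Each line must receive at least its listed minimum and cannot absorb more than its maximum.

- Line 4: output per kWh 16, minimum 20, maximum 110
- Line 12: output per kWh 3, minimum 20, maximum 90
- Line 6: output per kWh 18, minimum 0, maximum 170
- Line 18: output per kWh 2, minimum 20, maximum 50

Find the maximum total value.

Meeting every minimum uses 20+20+0+20 = 60 kWh, leaving 200.
Highest output per kWh first: Line 6 18 > Line 4 16 > Line 12 3 > Line 18 2.
Line 6: +170 to 170 (cap) → 30 left.
Line 4: +30 (room for 90) → 50. Pool exhausted.
Total = 16×50 + 3×20 + 18×170 + 2×20 = 3960.

3960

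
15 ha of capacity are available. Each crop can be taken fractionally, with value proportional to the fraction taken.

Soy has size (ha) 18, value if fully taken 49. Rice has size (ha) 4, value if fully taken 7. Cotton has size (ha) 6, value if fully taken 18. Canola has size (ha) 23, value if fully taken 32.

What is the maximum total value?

Sort by value density: Cotton 18/6≈3, Soy 49/18≈2.72, Rice 7/4≈1.75, Canola 32/23≈1.39.
All 6 ha of Cotton fit (value 18) ; 9 remain.
9 ha left: a 9/18 share of Soy gives 49×9/18 = 24.5.
Total value = 42.5.

42.5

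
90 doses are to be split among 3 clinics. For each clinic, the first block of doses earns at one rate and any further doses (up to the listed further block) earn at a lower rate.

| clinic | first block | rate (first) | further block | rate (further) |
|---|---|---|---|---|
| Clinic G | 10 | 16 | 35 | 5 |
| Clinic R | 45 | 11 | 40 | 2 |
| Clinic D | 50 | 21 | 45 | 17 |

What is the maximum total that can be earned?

1730

Rank every tier by rate: Clinic D/T1 21 > Clinic D/T2 17 > Clinic G/T1 16 > Clinic R/T1 11 > Clinic G/T2 5 > Clinic R/T2 2.
Clinic D/T1 (21): +50 — 40 left.
40 remain; put them into Clinic D T2 at 17.
Total = 21×50 + 17×40 = 1730.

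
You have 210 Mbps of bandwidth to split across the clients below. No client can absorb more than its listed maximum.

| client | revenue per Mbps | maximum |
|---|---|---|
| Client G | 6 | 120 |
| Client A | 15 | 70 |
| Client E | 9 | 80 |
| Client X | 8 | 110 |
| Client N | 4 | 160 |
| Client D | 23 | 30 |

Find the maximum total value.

Order the clients by revenue per Mbps: Client D 23 > Client A 15 > Client E 9 > Client X 8 > Client G 6 > Client N 4.
Give Client D 30 to hit its cap of 30 → 180 left.
Client A takes 70 to reach its cap of 70 → 110 left.
Give Client E 80 to hit its cap of 80 → 30 left.
Client X has room for 110 but only 30 remain, so it gets 30.
Total = 15×70 + 9×80 + 8×30 + 23×30 = 2700.

2700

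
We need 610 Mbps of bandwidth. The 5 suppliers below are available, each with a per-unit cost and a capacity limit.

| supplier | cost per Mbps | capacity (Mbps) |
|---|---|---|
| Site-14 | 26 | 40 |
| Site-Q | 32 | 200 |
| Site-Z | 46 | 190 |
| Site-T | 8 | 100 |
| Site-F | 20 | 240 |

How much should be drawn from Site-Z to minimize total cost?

30

Cheapest first:
Take 100 from Site-T at 8 — need 510 more.
Take 240 from Site-F at 20 — need 270 more.
Take 40 from Site-14 at 26 — need 230 more.
Site-Q at 32: take all 200 Mbps — 30 still needed.
Site-Z (46): take the remaining 30 — done.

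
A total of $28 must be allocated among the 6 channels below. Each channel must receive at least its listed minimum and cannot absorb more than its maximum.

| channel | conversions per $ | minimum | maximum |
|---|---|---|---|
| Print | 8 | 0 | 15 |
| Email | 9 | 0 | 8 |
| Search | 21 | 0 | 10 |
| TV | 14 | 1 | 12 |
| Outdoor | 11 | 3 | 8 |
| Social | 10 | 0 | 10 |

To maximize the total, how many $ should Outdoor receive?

6

Meeting every minimum uses 0+0+0+1+3+0 = 4 $, leaving 24.
Rank by conversions per $: Search 21 > TV 14 > Outdoor 11 > Social 10 > Email 9 > Print 8.
Give Search 10 more to hit its cap of 10 → 14 left.
TV takes 11 more to reach its cap of 12 → 3 left.
Only 3 left; Outdoor takes them to reach 6.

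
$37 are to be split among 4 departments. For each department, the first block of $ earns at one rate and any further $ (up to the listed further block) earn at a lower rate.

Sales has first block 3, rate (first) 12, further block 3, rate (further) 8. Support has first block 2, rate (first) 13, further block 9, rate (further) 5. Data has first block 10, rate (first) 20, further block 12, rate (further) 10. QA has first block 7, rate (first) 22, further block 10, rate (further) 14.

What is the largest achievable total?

606

Order all 8 blocks by rate: QA/tier1 22 > Data/tier1 20 > QA/tier2 14 > Support/tier1 13 > Sales/tier1 12 > Data/tier2 10 > Sales/tier2 8 > Support/tier2 5.
Fill QA tier1 block (7 at 22) — 30 left.
Data/tier1 (20): +10 — 20 left.
Fill QA tier2 block (10 at 14) — 10 left.
Support tier1 at 13: fill all 2 — 8 left.
Fill Sales tier1 block (3 at 12) — 5 left.
5 remain; put them into Data tier2 at 10.
Total = 22×7 + 20×10 + 14×10 + 13×2 + 12×3 + 10×5 = 606.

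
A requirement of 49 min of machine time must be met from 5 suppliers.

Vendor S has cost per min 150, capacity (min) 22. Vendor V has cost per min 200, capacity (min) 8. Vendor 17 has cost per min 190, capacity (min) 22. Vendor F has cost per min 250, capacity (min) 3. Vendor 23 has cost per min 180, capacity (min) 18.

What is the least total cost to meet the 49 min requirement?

Cheapest first:
Vendor S (150): use full 22 ; 27 min to go.
Vendor 23 at 180: take all 18 min ; 9 still needed.
Take 9 from Vendor 17 at 190 to finish.
Vendor V, Vendor F: unused.
Cost = 22×150 + 18×180 + 9×190 = 8250.

8250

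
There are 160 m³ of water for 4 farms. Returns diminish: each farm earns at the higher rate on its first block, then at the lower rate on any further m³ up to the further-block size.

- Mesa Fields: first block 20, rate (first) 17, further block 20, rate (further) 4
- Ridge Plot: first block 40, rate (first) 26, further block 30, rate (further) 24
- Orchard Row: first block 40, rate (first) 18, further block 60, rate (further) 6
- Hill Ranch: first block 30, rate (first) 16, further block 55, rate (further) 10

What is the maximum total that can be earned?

Treat each block as its own option and order by rate: Ridge Plot/tier1 26 > Ridge Plot/tier2 24 > Orchard Row/tier1 18 > Mesa Fields/tier1 17 > Hill Ranch/tier1 16 > Hill Ranch/tier2 10 > Orchard Row/tier2 6 > Mesa Fields/tier2 4.
Fill Ridge Plot tier1 block (40 at 26) — 120 left.
Fill Ridge Plot tier2 block (30 at 24) — 90 left.
Fill Orchard Row tier1 block (40 at 18) — 50 left.
Mesa Fields tier1 at 17: fill all 20 — 30 left.
Hill Ranch/tier1 (16): +30 — 0 left.
Total = 26×40 + 24×30 + 18×40 + 17×20 + 16×30 = 3300.

3300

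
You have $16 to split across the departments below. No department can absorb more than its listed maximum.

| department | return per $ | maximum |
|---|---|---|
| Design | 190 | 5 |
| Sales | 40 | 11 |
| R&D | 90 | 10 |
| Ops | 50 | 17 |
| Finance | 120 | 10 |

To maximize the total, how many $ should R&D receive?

1

Order the departments by return per $: Design 190 > Finance 120 > R&D 90 > Ops 50 > Sales 40.
Give Design 5 to hit its cap of 5 ; 11 left.
Finance takes 10 to reach its cap of 10 ; 1 left.
R&D: +1 (room for 10) → 1. Pool exhausted.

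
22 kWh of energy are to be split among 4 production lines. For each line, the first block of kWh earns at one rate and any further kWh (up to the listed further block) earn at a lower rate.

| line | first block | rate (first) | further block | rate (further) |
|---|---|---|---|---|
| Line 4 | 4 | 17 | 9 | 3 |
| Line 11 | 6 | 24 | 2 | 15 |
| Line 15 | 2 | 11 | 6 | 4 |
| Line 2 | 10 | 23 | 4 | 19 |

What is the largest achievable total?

484

Treat each block as its own option and order by rate: Line 11/T1 24 > Line 2/T1 23 > Line 2/T2 19 > Line 4/T1 17 > Line 11/T2 15 > Line 15/T1 11 > Line 15/T2 4 > Line 4/T2 3.
Line 11/T1 (24): +6 → 16 left.
Fill Line 2 T1 block (10 at 23) → 6 left.
Line 2/T2 (19): +4 → 2 left.
2 remain; put them into Line 4 T1 at 17.
Total = 24×6 + 23×10 + 19×4 + 17×2 = 484.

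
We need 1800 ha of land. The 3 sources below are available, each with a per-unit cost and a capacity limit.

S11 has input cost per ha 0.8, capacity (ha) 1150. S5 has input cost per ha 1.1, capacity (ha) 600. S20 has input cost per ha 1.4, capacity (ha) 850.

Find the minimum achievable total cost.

1650

Fill from the cheapest source first.
S11 (0.8): use full 1150 → 650 ha to go.
S5 (1.1): use full 600 → 50 ha to go.
S20 (1.4): take the remaining 50 → done.
Cost = 1150×0.8 + 600×1.1 + 50×1.4 = 1650.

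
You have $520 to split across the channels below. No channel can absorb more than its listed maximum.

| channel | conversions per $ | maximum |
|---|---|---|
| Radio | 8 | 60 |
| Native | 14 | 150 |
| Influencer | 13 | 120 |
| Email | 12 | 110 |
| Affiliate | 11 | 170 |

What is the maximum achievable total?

Order the channels by conversions per $: Native 14 > Influencer 13 > Email 12 > Affiliate 11 > Radio 8.
Native: +150 to 150 (cap) ; 370 left.
Influencer takes 120 to reach its cap of 120 ; 250 left.
Email takes 110 to reach its cap of 110 ; 140 left.
Only 140 left; Affiliate takes them to reach 140.
Total = 14×150 + 13×120 + 12×110 + 11×140 = 6520.

6520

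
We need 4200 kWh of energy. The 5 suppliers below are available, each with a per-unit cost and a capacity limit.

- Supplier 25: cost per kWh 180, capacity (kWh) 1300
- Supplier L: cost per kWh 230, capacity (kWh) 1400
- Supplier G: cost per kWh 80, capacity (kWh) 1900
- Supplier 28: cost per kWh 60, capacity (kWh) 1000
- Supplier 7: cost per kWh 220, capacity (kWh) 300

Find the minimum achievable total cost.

Cheapest first:
Supplier 28 (60): use full 1000 — 3200 kWh to go.
Take 1900 from Supplier G at 80 — need 1300 more.
Supplier 25 at 180: take all 1300 kWh — 0 still needed.
Supplier 7, Supplier L: unused.
Cost = 1000×60 + 1900×80 + 1300×180 = 446000.

446000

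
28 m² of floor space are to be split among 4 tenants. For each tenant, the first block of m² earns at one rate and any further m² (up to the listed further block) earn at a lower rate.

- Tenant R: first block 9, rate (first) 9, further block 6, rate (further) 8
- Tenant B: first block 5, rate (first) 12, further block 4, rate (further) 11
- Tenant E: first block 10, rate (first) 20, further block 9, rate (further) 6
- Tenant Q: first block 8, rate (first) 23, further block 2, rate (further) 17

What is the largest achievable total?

511

Order all 8 blocks by rate: Tenant Q/tier1 23 > Tenant E/tier1 20 > Tenant Q/tier2 17 > Tenant B/tier1 12 > Tenant B/tier2 11 > Tenant R/tier1 9 > Tenant R/tier2 8 > Tenant E/tier2 6.
Tenant Q/tier1 (23): +8 ; 20 left.
Tenant E/tier1 (20): +10 ; 10 left.
Tenant Q/tier2 (17): +2 ; 8 left.
Tenant B/tier1 (12): +5 ; 3 left.
3 remain; put them into Tenant B tier2 at 11.
Total = 23×8 + 20×10 + 17×2 + 12×5 + 11×3 = 511.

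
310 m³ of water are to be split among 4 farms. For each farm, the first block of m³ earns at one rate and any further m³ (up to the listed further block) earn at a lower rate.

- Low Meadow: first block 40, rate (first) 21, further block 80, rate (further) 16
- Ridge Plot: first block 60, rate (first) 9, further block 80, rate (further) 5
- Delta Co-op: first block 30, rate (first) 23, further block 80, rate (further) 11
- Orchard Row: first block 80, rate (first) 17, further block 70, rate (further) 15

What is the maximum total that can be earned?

Rank every tier by rate: Delta Co-op/first 23 > Low Meadow/first 21 > Orchard Row/first 17 > Low Meadow/second 16 > Orchard Row/second 15 > Delta Co-op/second 11 > Ridge Plot/first 9 > Ridge Plot/second 5.
Fill Delta Co-op first block (30 at 23) — 280 left.
Low Meadow first at 21: fill all 40 — 240 left.
Fill Orchard Row first block (80 at 17) — 160 left.
Fill Low Meadow second block (80 at 16) — 80 left.
Orchard Row/second (15): +70 — 10 left.
Delta Co-op/second: +10 of 80 at 11; pool empty.
Total = 23×30 + 21×40 + 17×80 + 16×80 + 15×70 + 11×10 = 5330.

5330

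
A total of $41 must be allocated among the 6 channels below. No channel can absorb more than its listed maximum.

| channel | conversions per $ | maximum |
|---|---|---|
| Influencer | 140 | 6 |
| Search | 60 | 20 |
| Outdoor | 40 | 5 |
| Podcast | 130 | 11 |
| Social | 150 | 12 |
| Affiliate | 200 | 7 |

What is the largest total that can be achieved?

5770

Rank by conversions per $: Affiliate 200 > Social 150 > Influencer 140 > Podcast 130 > Search 60 > Outdoor 40.
Affiliate: +7 to 7 (cap) ; 34 left.
Give Social 12 to hit its cap of 12 ; 22 left.
Influencer takes 6 to reach its cap of 6 ; 16 left.
Podcast: +11 to 11 (cap) ; 5 left.
Only 5 left; Search takes them to reach 5.
Total = 140×6 + 60×5 + 130×11 + 150×12 + 200×7 = 5770.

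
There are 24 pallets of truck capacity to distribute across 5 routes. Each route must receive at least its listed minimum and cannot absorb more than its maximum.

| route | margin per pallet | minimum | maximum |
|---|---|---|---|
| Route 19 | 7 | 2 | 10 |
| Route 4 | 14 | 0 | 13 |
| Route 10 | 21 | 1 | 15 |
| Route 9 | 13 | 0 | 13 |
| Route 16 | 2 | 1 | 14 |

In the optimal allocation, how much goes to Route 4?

6

Meeting every minimum uses 2+0+1+0+1 = 4 pallets, leaving 20.
Highest margin per pallet first: Route 10 21 > Route 4 14 > Route 9 13 > Route 19 7 > Route 16 2.
Route 10: +14 to 15 (cap) ; 6 left.
Only 6 left; Route 4 takes them to reach 6.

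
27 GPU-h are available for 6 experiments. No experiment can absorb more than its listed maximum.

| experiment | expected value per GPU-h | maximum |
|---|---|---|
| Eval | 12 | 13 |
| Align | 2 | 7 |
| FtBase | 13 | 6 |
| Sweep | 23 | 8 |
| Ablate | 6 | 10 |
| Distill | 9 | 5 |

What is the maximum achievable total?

Highest expected value per GPU-h first: Sweep 23 > FtBase 13 > Eval 12 > Distill 9 > Ablate 6 > Align 2.
Give Sweep 8 to hit its cap of 8 → 19 left.
FtBase takes 6 to reach its cap of 6 → 13 left.
Eval: +13 to 13 (cap) → 0 left.
Total = 12×13 + 13×6 + 23×8 = 418.

418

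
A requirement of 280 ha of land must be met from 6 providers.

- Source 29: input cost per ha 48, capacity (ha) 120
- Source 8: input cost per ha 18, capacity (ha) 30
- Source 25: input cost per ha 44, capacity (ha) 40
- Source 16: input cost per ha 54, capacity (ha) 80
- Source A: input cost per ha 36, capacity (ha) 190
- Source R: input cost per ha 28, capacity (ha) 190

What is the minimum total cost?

Fill from the cheapest provider first.
Take 30 from Source 8 at 18 — need 250 more.
Take 190 from Source R at 28 — need 60 more.
Source A at 36: take 60 of its 190 — requirement met.
Source 25, Source 29, Source 16: unused.
Cost = 30×18 + 190×28 + 60×36 = 8020.

8020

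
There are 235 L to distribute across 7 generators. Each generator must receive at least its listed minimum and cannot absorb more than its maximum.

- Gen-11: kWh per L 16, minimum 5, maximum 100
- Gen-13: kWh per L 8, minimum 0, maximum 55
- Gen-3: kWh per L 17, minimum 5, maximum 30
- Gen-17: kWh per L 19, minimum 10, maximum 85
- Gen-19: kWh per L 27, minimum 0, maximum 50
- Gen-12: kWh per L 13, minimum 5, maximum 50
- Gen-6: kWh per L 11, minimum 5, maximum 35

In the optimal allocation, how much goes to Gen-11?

Meeting every minimum uses 5+0+5+10+0+5+5 = 30 L, leaving 205.
Highest kWh per L first: Gen-19 27 > Gen-17 19 > Gen-3 17 > Gen-11 16 > Gen-12 13 > Gen-6 11 > Gen-13 8.
Gen-19: +50 to 50 (cap) ; 155 left.
Give Gen-17 75 more to hit its cap of 85 ; 80 left.
Gen-3: +25 to 30 (cap) ; 55 left.
Gen-11: +55 (room for 95) → 60. Pool exhausted.

60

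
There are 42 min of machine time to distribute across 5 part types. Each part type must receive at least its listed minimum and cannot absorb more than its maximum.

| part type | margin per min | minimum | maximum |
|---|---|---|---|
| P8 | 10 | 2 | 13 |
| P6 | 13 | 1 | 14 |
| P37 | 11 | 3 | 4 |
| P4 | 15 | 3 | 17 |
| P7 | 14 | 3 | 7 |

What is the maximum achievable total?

575

Meeting every minimum uses 2+1+3+3+3 = 12 min, leaving 30.
Order the part types by margin per min: P4 15 > P7 14 > P6 13 > P37 11 > P8 10.
Give P4 14 more to hit its cap of 17 — 16 left.
Give P7 4 more to hit its cap of 7 — 12 left.
P6 has room for 13 more but only 12 remain, so it gets 13.
Total = 10×2 + 13×13 + 11×3 + 15×17 + 14×7 = 575.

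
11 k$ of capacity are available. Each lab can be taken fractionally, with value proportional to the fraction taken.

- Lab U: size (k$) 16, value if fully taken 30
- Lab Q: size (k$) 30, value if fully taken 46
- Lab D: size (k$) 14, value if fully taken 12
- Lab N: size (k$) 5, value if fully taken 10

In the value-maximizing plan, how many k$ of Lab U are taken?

6

Best value per unit of size first: Lab N 10/5≈2, Lab U 30/16≈1.88, Lab Q 46/30≈1.53, Lab D 12/14≈0.857.
All 5 k$ of Lab N fit (value 10) — 6 remain.
Fill the last 6 k$ with part of Lab U: 6/16 of it earns 11.25.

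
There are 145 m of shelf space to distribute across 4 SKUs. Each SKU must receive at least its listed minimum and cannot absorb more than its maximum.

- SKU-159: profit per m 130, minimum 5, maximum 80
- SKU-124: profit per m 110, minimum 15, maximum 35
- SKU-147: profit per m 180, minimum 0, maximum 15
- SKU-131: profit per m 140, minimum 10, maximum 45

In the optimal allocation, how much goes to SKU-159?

70

Meeting every minimum uses 5+15+0+10 = 30 m, leaving 115.
Highest profit per m first: SKU-147 180 > SKU-131 140 > SKU-159 130 > SKU-124 110.
SKU-147: +15 to 15 (cap) ; 100 left.
SKU-131 takes 35 more to reach its cap of 45 ; 65 left.
Only 65 left; SKU-159 takes them to reach 70.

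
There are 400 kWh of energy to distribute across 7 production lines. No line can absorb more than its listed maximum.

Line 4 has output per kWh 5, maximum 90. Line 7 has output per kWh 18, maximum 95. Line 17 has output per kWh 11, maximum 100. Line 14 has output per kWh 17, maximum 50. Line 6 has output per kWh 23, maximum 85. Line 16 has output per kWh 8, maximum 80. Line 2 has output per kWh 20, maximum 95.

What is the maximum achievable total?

7240

Rank by output per kWh: Line 6 23 > Line 2 20 > Line 7 18 > Line 14 17 > Line 17 11 > Line 16 8 > Line 4 5.
Line 6 takes 85 to reach its cap of 85 → 315 left.
Give Line 2 95 to hit its cap of 95 → 220 left.
Line 7 takes 95 to reach its cap of 95 → 125 left.
Line 14 takes 50 to reach its cap of 50 → 75 left.
Line 17: +75 (room for 100) → 75. Pool exhausted.
Total = 18×95 + 11×75 + 17×50 + 23×85 + 20×95 = 7240.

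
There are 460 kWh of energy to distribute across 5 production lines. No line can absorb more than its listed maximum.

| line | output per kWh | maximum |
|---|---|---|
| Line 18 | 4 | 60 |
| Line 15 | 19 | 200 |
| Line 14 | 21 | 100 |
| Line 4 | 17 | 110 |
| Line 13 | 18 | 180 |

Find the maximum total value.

8780

Highest output per kWh first: Line 14 21 > Line 15 19 > Line 13 18 > Line 4 17 > Line 18 4.
Line 14 takes 100 to reach its cap of 100 ; 360 left.
Give Line 15 200 to hit its cap of 200 ; 160 left.
Only 160 left; Line 13 takes them to reach 160.
Total = 19×200 + 21×100 + 18×160 = 8780.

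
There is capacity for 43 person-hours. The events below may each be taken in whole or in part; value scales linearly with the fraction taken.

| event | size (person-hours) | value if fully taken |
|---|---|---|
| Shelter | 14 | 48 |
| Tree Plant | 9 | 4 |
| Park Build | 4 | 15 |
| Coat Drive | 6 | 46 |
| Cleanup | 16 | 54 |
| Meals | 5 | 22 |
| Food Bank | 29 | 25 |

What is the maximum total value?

178.25

Best value per unit of size first: Coat Drive 46/6≈7.67, Meals 22/5≈4.4, Park Build 15/4≈3.75, Shelter 48/14≈3.43, Cleanup 54/16≈3.38, Food Bank 25/29≈0.862, Tree Plant 4/9≈0.444.
All 6 person-hours of Coat Drive fit (value 46) — 37 remain.
Take all of Meals (5 person-hours, value 22) — 32 person-hours left.
Take all of Park Build (4 person-hours, value 15) — 28 person-hours left.
Shelter: take in full, 14 person-hours for value 48 — 14 left.
Only 14 person-hours remain; take 14/16 of Cleanup for value 54×14/16 = 47.25.
Total value = 178.25.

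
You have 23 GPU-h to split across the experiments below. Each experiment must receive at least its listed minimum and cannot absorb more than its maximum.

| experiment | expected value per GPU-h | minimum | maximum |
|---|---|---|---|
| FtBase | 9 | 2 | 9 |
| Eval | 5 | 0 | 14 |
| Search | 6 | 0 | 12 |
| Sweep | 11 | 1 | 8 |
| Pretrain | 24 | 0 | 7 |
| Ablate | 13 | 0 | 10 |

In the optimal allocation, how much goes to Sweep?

Meeting every minimum uses 2+0+0+1+0+0 = 3 GPU-h, leaving 20.
Rank by expected value per GPU-h: Pretrain 24 > Ablate 13 > Sweep 11 > FtBase 9 > Search 6 > Eval 5.
Pretrain: +7 to 7 (cap) ; 13 left.
Give Ablate 10 more to hit its cap of 10 ; 3 left.
Sweep: +3 (room for 7) → 4. Pool exhausted.

4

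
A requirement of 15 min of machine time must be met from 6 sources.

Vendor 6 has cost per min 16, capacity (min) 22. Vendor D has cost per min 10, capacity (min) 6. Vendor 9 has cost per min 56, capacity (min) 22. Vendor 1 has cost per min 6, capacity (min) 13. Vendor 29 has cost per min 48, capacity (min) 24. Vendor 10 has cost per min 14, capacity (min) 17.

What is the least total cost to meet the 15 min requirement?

98

Fill from the cheapest source first.
Vendor 1 at 6: take all 13 min ; 2 still needed.
Vendor D (10): take the remaining 2 ; done.
Vendor 10, Vendor 6, Vendor 29, Vendor 9: unused.
Cost = 13×6 + 2×10 = 98.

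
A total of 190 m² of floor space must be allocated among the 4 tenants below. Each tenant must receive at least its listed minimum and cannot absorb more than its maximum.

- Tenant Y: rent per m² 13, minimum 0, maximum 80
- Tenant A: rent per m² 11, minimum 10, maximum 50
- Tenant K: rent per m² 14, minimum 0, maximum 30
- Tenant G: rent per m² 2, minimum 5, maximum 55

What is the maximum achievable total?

2070

Meeting every minimum uses 0+10+0+5 = 15 m², leaving 175.
Highest rent per m² first: Tenant K 14 > Tenant Y 13 > Tenant A 11 > Tenant G 2.
Tenant K takes 30 more to reach its cap of 30 ; 145 left.
Tenant Y: +80 to 80 (cap) ; 65 left.
Give Tenant A 40 more to hit its cap of 50 ; 25 left.
Tenant G: +25 (room for 50) → 30. Pool exhausted.
Total = 13×80 + 11×50 + 14×30 + 2×30 = 2070.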